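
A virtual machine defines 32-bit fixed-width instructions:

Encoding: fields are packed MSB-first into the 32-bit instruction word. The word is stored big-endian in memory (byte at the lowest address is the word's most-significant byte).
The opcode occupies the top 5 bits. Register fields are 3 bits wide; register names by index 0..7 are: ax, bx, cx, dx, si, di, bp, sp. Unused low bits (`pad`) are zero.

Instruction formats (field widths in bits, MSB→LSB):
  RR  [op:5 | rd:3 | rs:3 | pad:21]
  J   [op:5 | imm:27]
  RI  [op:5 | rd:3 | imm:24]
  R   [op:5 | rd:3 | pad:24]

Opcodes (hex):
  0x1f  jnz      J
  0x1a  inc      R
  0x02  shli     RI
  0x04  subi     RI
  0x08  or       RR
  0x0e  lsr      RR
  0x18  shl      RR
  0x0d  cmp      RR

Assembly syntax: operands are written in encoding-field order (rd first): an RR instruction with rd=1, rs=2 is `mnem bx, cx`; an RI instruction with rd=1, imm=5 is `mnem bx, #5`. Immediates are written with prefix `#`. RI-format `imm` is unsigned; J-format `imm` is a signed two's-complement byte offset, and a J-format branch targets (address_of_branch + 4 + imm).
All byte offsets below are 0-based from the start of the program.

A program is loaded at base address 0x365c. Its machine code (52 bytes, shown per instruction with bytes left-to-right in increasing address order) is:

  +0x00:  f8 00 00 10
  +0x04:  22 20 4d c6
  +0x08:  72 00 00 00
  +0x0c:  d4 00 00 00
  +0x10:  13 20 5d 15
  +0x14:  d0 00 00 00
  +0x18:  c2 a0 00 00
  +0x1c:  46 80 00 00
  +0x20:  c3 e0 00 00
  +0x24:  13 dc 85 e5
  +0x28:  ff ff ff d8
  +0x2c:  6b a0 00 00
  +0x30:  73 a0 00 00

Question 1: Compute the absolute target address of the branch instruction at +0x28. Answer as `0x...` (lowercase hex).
0x3660

[28] ff ff ff d8 → 0xffffffd8
  opcode bits[31:27]=0x1f: jnz/J
  imm@[26:0]=0x7ffffd8 (s27→-40) ⇒ #-40
  target = base 0x365c + off 0x28 + 4 + imm -40 = 0x3660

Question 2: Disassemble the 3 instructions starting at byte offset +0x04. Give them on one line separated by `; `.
subi cx, #2117062; lsr cx, ax; inc si

@+04  big-endian(22 20 4d c6) = 0x22204dc6
  opcode bits[31:27]=0x4: subi/RI
  rd: (w>>24)&0x7=0x2 → cx
  imm: (w>>0)&0xffffff=0x204dc6 → #2117062
@+08  big-endian(72 00 00 00) = 0x72000000
  opcode bits[31:27]=0xe: lsr/RR
  rd: (w>>24)&0x7=0x2 → cx
  rs: (w>>21)&0x7=0x0 → ax
@+0c  big-endian(d4 00 00 00) = 0xd4000000
  opcode bits[31:27]=0x1a: inc/R
  rd: (w>>24)&0x7=0x4 → si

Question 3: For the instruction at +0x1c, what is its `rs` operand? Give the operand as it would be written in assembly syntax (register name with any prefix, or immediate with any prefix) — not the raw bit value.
si

off 0x1c: read 46 80 00 00 as big → 0x46800000
  opcode bits[31:27]=0x8: or/RR
  rd@[26:24]=0x6 ⇒ bp
  rs@[23:21]=0x4 ⇒ si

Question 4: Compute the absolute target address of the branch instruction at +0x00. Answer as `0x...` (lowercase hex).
@+00  big-endian(f8 00 00 10) = 0xf8000010
  op=0xf8000010>>27=0x1f ⇒ jnz (J)
  imm@[26:0]=0x10 ⇒ #16
  target = base 0x365c + off 0x00 + 4 + imm 16 = 0x3670

0x3670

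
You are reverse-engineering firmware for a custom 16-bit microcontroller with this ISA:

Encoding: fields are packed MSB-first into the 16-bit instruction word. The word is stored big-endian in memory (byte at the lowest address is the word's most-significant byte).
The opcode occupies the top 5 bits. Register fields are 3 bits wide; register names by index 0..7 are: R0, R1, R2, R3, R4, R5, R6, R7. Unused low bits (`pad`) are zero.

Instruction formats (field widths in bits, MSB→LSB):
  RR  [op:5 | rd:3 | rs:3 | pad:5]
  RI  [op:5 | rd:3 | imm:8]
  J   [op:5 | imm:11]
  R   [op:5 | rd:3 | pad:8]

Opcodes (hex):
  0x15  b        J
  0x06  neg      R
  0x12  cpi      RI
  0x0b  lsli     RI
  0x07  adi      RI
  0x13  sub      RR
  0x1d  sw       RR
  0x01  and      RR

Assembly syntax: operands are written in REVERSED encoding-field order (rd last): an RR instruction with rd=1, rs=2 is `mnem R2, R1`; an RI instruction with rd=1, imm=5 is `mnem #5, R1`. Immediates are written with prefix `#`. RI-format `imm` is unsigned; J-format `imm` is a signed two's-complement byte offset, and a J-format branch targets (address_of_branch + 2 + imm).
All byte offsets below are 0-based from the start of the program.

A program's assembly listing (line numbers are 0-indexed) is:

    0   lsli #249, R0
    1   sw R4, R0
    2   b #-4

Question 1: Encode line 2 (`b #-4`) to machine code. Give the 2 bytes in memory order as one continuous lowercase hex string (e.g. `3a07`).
L2: b op=0x15:5|imm=-4:11 ⇒ 0xaffc ⇒ big af fc

affc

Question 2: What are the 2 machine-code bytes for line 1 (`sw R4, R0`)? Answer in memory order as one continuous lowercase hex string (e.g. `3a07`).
1. sw fields op=0x1d:5|rd=0:3|rs=4:3|pad=0:5 → word e880h → e8 80

e880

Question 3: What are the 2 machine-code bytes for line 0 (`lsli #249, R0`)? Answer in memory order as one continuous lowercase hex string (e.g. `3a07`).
0. lsli fields op=0xb:5|rd=0:3|imm=249:8 → word 58f9h → 58 f9

58f9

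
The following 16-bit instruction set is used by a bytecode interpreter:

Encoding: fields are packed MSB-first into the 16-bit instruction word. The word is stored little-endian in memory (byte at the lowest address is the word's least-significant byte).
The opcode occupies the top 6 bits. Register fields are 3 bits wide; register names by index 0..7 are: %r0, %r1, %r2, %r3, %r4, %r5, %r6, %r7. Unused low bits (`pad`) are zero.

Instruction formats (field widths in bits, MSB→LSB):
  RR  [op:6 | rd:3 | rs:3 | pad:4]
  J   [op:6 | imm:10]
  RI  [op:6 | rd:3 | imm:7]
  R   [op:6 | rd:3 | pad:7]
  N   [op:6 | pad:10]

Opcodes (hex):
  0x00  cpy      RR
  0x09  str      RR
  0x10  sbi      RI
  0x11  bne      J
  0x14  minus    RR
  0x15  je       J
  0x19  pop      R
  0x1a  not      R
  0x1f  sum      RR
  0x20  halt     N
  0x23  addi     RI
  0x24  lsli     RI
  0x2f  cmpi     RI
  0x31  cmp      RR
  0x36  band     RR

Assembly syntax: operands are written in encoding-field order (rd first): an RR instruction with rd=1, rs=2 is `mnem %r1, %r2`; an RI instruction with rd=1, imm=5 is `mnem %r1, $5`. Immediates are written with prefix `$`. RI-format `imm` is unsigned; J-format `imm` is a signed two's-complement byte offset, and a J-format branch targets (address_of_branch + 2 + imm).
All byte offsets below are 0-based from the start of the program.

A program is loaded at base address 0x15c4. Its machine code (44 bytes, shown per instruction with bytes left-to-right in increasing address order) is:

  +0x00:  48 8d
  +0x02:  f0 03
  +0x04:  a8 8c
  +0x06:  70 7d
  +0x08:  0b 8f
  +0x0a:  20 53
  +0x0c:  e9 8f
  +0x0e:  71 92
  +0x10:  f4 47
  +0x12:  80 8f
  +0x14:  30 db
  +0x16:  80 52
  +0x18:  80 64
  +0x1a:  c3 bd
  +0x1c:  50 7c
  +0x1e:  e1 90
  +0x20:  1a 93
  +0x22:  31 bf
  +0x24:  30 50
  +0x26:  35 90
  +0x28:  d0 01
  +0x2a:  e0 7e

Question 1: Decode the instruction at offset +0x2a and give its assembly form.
off 0x2a: read e0 7e as little → 0x7ee0
  opcode bits[15:10]=0x1f: sum/RR
  rd@[9:7]=0x5 ⇒ %r5
  rs@[6:4]=0x6 ⇒ %r6

sum %r5, %r6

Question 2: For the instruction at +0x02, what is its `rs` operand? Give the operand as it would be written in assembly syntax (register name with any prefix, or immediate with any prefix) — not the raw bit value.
%r7

off 0x02: read f0 03 as little → 0x03f0
  op=0x03f0>>10=0x0 ⇒ cpy (RR)
  rd: (w>>7)&0x7=0x7 → %r7
  rs: (w>>4)&0x7=0x7 → %r7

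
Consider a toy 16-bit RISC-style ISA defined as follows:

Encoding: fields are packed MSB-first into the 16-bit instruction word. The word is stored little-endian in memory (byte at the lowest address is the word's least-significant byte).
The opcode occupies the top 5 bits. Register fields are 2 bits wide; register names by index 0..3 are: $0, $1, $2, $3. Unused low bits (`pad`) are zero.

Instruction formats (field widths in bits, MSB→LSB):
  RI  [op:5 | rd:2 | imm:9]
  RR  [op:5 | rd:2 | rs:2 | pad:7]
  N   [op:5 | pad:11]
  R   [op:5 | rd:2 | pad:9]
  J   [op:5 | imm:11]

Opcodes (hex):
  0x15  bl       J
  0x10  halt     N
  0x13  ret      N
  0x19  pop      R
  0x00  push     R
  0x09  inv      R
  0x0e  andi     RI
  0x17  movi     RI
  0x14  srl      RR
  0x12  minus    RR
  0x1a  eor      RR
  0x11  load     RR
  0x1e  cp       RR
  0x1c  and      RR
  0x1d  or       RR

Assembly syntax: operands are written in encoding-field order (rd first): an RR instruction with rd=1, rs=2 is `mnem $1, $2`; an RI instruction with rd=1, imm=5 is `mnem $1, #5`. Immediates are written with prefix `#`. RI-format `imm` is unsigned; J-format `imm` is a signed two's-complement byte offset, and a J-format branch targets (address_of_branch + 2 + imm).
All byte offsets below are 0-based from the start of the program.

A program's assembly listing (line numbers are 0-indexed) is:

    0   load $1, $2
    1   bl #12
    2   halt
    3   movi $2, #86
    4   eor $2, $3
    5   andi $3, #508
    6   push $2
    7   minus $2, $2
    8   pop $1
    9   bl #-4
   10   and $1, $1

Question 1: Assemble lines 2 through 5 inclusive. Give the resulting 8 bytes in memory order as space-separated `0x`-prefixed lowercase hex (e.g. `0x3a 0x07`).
0x00 0x80 0x56 0xbc 0x80 0xd5 0xfc 0x77

L2: halt op=0x10:5|pad=0:11 ⇒ 0x8000 ⇒ little 00 80
L3: movi op=0x17:5|rd=2:2|imm=86:9 ⇒ 0xbc56 ⇒ little 56 bc
L4: eor op=0x1a:5|rd=2:2|rs=3:2|pad=0:7 ⇒ 0xd580 ⇒ little 80 d5
L5: andi op=0xe:5|rd=3:2|imm=508:9 ⇒ 0x77fc ⇒ little fc 77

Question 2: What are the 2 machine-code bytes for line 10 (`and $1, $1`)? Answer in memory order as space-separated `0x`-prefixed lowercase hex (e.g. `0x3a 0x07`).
L10: and op=0x1c:5|rd=1:2|rs=1:2|pad=0:7 ⇒ 0xe280 ⇒ little 80 e2

0x80 0xe2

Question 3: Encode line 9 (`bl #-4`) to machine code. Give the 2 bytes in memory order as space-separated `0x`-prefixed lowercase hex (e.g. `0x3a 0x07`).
line 9 (bl): pack op=0x15:5|imm=-4:11 = 0xaffc; little→ fc af

0xfc 0xaf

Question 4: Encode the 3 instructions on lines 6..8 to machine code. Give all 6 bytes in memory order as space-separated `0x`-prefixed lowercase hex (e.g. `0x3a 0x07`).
0x00 0x04 0x00 0x95 0x00 0xca

L6: push op=0x0:5|rd=2:2|pad=0:9 ⇒ 0x0400 ⇒ little 00 04
L7: minus op=0x12:5|rd=2:2|rs=2:2|pad=0:7 ⇒ 0x9500 ⇒ little 00 95
L8: pop op=0x19:5|rd=1:2|pad=0:9 ⇒ 0xca00 ⇒ little 00 ca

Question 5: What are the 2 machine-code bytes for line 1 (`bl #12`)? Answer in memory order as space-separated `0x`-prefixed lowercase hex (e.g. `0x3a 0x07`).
1. bl fields op=0x15:5|imm=12:11 → word a80ch → 0c a8

0x0c 0xa8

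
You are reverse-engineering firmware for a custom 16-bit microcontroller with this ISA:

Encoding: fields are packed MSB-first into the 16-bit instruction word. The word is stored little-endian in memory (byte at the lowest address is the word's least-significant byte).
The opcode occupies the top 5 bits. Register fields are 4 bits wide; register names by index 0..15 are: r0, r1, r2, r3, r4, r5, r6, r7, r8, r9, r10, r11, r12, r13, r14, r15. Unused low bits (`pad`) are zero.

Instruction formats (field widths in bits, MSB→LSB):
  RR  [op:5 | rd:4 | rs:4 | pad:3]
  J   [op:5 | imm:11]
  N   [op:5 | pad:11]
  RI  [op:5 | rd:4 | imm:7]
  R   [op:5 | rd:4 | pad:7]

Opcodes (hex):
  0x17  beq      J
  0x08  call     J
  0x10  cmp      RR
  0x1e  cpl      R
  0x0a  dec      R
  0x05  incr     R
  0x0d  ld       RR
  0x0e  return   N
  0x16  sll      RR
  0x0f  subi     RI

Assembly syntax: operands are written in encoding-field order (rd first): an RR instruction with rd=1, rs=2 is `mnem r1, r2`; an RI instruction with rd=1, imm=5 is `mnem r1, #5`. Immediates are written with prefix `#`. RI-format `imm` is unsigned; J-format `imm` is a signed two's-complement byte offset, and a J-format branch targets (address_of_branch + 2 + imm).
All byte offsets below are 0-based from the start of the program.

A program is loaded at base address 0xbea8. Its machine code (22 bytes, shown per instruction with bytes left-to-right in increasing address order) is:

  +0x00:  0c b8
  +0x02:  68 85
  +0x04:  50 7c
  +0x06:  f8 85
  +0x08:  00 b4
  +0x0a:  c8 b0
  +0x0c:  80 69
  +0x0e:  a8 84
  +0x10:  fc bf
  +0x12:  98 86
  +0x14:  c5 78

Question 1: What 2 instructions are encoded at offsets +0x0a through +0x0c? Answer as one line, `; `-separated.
@+0a  little-endian(c8 b0) = 0xb0c8
  opcode bits[15:11]=0x16: sll/RR
  rd: (w>>7)&0xf=0x1 → r1
  rs: (w>>3)&0xf=0x9 → r9
@+0c  little-endian(80 69) = 0x6980
  opcode bits[15:11]=0xd: ld/RR
  rd: (w>>7)&0xf=0x3 → r3
  rs: (w>>3)&0xf=0x0 → r0

sll r1, r9; ld r3, r0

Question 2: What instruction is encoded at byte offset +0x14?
[14] c5 78 → 0x78c5
  top 5b → 0xf → subi [RI]
  rd@[10:7]=0x1 ⇒ r1
  imm@[6:0]=0x45 ⇒ #69

subi r1, #69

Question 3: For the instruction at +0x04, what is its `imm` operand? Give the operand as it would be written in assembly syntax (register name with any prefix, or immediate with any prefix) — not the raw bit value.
[04] 50 7c → 0x7c50
  opcode bits[15:11]=0xf: subi/RI
  [10:7] rd=8 = r8
  [6:0] imm=80 = #80

#80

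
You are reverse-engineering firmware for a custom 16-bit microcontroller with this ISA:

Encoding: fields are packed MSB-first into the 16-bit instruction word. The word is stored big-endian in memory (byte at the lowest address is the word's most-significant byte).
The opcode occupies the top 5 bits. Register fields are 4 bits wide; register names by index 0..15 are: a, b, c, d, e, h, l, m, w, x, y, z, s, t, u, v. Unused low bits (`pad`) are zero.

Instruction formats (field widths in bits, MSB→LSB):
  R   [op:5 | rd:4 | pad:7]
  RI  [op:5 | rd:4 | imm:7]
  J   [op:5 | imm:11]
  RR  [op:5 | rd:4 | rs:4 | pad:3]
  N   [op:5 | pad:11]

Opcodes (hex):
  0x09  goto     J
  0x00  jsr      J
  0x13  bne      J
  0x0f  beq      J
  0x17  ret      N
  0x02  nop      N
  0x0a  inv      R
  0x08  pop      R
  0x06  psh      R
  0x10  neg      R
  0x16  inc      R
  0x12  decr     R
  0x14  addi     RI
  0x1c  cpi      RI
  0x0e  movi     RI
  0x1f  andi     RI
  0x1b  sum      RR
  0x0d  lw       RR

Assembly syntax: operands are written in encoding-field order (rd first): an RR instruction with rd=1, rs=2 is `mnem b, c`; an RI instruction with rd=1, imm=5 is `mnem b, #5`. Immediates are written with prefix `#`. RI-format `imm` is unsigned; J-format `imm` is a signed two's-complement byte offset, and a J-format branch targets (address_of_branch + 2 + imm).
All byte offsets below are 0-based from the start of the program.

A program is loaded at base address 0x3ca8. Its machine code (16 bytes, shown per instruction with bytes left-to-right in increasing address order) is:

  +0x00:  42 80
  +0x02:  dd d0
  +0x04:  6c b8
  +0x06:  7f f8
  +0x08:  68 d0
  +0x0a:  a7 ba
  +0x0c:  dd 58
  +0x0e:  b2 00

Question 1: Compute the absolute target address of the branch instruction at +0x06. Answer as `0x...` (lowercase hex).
0x3ca8

+0x06: 7f f8 ⇒ word 0x7ff8 (big)
  opcode bits[15:11]=0xf: beq/J
  imm: (w>>0)&0x7ff=0x7f8 (s11→-8) → #-8
  target = base 0x3ca8 + off 0x06 + 2 + imm -8 = 0x3ca8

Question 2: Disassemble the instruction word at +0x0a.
addi v, #58

@+0a  big-endian(a7 ba) = 0xa7ba
  opcode bits[15:11]=0x14: addi/RI
  [10:7] rd=15 = v
  [6:0] imm=58 = #58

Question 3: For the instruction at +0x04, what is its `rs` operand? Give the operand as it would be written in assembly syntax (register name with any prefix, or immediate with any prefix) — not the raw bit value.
m

off 0x04: read 6c b8 as big → 0x6cb8
  opcode bits[15:11]=0xd: lw/RR
  [10:7] rd=9 = x
  [6:3] rs=7 = m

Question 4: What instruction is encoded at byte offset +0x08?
off 0x08: read 68 d0 as big → 0x68d0
  opcode bits[15:11]=0xd: lw/RR
  rd: (w>>7)&0xf=0x1 → b
  rs: (w>>3)&0xf=0xa → y

lw b, y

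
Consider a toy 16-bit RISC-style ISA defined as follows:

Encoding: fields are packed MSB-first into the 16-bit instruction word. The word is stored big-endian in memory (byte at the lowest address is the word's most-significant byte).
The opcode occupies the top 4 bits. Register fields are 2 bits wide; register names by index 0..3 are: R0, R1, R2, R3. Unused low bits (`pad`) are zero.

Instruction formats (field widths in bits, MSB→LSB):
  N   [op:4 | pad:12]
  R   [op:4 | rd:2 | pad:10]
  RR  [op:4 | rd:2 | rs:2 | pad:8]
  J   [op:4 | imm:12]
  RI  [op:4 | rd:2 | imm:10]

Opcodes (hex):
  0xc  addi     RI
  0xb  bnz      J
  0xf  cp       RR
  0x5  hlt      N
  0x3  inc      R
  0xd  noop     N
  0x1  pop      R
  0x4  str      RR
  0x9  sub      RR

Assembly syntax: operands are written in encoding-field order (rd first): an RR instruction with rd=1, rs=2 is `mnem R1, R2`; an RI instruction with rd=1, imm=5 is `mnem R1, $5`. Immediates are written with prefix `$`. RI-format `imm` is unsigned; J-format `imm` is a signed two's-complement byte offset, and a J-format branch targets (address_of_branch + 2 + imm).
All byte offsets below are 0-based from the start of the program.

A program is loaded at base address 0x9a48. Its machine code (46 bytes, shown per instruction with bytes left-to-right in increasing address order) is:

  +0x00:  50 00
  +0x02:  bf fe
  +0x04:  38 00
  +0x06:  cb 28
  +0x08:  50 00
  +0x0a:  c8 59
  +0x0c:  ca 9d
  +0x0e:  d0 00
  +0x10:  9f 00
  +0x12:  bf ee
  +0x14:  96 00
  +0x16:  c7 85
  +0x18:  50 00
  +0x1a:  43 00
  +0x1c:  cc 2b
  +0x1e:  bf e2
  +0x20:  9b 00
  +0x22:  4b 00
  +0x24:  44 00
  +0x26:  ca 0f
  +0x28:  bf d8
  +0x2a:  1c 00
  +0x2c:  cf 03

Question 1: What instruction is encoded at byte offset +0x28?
bnz $-40

+0x28: bf d8 ⇒ word 0xbfd8 (big)
  op=0xbfd8>>12=0xb ⇒ bnz (J)
  imm@[11:0]=0xfd8 (s12→-40) ⇒ $-40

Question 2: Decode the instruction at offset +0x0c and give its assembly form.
+0x0c: ca 9d ⇒ word 0xca9d (big)
  opcode bits[15:12]=0xc: addi/RI
  rd@[11:10]=0x2 ⇒ R2
  imm@[9:0]=0x29d ⇒ $669

addi R2, $669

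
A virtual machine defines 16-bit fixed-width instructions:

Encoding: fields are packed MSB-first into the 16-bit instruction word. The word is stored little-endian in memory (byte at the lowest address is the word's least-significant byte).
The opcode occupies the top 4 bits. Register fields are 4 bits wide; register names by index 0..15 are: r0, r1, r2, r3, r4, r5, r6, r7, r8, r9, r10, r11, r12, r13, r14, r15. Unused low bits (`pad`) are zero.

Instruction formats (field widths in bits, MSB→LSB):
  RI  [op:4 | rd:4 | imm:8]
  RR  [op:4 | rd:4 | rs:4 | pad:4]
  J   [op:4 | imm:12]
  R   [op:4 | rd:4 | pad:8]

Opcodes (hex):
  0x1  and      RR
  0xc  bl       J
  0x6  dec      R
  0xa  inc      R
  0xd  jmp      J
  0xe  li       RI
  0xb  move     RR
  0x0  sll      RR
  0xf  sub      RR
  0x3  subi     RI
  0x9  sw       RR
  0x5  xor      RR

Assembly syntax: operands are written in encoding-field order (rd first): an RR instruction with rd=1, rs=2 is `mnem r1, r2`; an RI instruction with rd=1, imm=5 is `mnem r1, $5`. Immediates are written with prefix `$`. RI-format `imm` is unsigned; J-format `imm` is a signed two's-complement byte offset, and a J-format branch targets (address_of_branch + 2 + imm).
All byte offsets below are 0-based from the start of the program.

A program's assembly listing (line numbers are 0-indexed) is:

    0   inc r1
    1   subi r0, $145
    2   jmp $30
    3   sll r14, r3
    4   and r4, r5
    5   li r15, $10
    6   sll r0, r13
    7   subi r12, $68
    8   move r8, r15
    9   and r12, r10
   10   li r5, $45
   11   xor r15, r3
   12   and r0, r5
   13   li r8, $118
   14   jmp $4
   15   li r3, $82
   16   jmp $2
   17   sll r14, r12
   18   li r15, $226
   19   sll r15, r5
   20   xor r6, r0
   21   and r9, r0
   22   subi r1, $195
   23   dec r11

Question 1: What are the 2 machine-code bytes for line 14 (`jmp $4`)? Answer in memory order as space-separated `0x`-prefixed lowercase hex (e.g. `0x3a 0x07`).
0x04 0xd0

L14: jmp op=0xd:4|imm=4:12 ⇒ 0xd004 ⇒ little 04 d0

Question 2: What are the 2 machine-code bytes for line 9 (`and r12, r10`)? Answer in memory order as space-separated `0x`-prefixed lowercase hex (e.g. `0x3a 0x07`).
0xa0 0x1c

line 9 (and): pack op=0x1:4|rd=12:4|rs=10:4|pad=0:4 = 0x1ca0; little→ a0 1c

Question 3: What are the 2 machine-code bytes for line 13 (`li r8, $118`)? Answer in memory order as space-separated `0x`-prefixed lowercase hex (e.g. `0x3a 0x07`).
line 13 (li): pack op=0xe:4|rd=8:4|imm=118:8 = 0xe876; little→ 76 e8

0x76 0xe8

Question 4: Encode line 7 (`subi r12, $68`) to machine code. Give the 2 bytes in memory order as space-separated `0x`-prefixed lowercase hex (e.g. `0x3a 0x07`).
0x44 0x3c

line 7 (subi): pack op=0x3:4|rd=12:4|imm=68:8 = 0x3c44; little→ 44 3c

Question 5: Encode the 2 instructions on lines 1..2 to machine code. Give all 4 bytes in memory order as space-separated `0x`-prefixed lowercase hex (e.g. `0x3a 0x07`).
L1: subi op=0x3:4|rd=0:4|imm=145:8 ⇒ 0x3091 ⇒ little 91 30
L2: jmp op=0xd:4|imm=30:12 ⇒ 0xd01e ⇒ little 1e d0

0x91 0x30 0x1e 0xd0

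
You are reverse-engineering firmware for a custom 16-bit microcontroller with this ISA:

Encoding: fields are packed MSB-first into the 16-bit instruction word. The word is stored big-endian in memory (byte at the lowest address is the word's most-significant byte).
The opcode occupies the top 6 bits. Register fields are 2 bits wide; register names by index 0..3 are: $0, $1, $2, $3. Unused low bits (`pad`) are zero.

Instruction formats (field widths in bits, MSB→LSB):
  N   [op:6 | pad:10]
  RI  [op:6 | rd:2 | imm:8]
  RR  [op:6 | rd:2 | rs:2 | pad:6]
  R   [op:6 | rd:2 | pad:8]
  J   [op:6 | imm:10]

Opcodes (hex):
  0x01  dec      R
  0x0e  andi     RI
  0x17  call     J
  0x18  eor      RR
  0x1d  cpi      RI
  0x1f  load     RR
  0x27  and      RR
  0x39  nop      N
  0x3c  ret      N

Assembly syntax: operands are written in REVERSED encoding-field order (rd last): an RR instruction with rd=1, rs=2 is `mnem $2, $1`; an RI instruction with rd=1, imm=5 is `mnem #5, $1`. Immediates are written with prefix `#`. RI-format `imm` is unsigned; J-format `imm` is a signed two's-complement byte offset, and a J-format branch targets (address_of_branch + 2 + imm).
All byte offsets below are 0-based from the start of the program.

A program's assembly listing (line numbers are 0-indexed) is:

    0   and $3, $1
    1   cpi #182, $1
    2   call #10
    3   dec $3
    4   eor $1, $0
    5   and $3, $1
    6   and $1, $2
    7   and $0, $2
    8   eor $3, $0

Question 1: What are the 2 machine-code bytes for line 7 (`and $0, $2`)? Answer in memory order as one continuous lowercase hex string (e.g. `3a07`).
7. and fields op=0x27:6|rd=2:2|rs=0:2|pad=0:6 → word 9e00h → 9e 00

9e00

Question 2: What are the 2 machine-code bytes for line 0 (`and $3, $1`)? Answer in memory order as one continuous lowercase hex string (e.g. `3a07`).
9dc0

line 0 (and): pack op=0x27:6|rd=1:2|rs=3:2|pad=0:6 = 0x9dc0; big→ 9d c0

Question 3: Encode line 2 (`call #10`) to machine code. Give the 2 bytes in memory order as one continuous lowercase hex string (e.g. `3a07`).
5c0a

L2: call op=0x17:6|imm=10:10 ⇒ 0x5c0a ⇒ big 5c 0a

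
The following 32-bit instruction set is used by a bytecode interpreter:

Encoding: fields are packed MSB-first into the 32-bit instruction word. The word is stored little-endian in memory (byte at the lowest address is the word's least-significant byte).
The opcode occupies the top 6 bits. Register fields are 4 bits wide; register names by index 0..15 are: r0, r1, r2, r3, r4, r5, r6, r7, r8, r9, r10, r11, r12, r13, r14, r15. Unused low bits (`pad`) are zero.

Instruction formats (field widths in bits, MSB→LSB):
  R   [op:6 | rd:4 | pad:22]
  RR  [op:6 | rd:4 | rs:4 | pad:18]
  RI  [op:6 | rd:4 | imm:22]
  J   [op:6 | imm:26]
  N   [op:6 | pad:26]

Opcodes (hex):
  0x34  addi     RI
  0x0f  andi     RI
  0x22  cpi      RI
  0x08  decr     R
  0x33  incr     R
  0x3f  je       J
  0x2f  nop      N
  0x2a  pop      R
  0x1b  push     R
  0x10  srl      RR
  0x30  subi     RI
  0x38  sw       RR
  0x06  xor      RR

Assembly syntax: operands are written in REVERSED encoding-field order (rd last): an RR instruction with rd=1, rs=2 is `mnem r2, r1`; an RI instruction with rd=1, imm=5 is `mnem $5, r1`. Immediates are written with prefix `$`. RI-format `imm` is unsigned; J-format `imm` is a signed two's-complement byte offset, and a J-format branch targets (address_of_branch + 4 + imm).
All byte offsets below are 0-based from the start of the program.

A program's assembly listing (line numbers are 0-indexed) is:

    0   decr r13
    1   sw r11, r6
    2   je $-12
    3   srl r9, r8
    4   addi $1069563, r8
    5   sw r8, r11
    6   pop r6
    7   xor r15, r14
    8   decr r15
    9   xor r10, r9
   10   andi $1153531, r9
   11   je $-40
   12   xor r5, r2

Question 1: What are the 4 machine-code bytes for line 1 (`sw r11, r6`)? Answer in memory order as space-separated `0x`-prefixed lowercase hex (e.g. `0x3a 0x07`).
1. sw fields op=0x38:6|rd=6:4|rs=11:4|pad=0:18 → word e1ac0000h → 00 00 ac e1

0x00 0x00 0xac 0xe1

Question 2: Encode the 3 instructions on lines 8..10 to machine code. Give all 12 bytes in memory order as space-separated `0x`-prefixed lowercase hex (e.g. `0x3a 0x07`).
L8: decr op=0x8:6|rd=15:4|pad=0:22 ⇒ 0x23c00000 ⇒ little 00 00 c0 23
L9: xor op=0x6:6|rd=9:4|rs=10:4|pad=0:18 ⇒ 0x1a680000 ⇒ little 00 00 68 1a
L10: andi op=0xf:6|rd=9:4|imm=1153531:22 ⇒ 0x3e5199fb ⇒ little fb 99 51 3e

0x00 0x00 0xc0 0x23 0x00 0x00 0x68 0x1a 0xfb 0x99 0x51 0x3e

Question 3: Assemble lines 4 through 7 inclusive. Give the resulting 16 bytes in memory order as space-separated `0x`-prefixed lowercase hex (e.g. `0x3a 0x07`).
4. addi fields op=0x34:6|rd=8:4|imm=1069563:22 → word d21051fbh → fb 51 10 d2
5. sw fields op=0x38:6|rd=11:4|rs=8:4|pad=0:18 → word e2e00000h → 00 00 e0 e2
6. pop fields op=0x2a:6|rd=6:4|pad=0:22 → word a9800000h → 00 00 80 a9
7. xor fields op=0x6:6|rd=14:4|rs=15:4|pad=0:18 → word 1bbc0000h → 00 00 bc 1b

0xfb 0x51 0x10 0xd2 0x00 0x00 0xe0 0xe2 0x00 0x00 0x80 0xa9 0x00 0x00 0xbc 0x1b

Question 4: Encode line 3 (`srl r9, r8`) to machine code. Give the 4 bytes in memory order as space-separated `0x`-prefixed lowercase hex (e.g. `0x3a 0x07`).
0x00 0x00 0x24 0x42

3. srl fields op=0x10:6|rd=8:4|rs=9:4|pad=0:18 → word 42240000h → 00 00 24 42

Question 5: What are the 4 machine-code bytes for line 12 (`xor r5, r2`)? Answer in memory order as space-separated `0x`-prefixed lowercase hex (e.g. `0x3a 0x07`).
0x00 0x00 0x94 0x18

line 12 (xor): pack op=0x6:6|rd=2:4|rs=5:4|pad=0:18 = 0x18940000; little→ 00 00 94 18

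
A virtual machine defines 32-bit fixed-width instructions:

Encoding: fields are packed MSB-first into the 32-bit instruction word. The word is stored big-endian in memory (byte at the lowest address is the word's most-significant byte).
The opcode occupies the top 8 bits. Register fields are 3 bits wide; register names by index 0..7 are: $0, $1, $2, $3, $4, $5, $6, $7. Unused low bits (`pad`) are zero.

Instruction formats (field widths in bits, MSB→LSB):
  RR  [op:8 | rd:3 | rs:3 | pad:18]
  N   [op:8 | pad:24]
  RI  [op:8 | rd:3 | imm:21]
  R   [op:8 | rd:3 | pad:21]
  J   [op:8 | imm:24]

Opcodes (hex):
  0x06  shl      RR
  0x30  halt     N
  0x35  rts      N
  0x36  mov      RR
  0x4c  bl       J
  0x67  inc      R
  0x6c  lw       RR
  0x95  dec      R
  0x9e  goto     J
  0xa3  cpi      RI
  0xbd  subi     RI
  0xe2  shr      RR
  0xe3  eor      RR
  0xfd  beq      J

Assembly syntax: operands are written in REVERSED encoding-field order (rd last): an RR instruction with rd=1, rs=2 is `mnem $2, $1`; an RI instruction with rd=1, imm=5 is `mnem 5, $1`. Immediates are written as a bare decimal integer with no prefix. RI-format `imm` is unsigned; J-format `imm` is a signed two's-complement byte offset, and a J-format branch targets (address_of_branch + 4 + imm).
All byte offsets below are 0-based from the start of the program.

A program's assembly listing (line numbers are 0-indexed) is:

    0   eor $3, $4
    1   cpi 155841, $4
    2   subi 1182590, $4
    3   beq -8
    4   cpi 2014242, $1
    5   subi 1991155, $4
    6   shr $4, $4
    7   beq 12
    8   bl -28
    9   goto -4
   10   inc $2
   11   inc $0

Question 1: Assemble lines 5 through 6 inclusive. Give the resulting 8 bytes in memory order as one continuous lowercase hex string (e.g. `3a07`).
bd9e61f3e2900000

L5: subi op=0xbd:8|rd=4:3|imm=1991155:21 ⇒ 0xbd9e61f3 ⇒ big bd 9e 61 f3
L6: shr op=0xe2:8|rd=4:3|rs=4:3|pad=0:18 ⇒ 0xe2900000 ⇒ big e2 90 00 00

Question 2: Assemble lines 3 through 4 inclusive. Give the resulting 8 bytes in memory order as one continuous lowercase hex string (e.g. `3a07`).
fdfffff8a33ebc22

3. beq fields op=0xfd:8|imm=-8:24 → word fdfffff8h → fd ff ff f8
4. cpi fields op=0xa3:8|rd=1:3|imm=2014242:21 → word a33ebc22h → a3 3e bc 22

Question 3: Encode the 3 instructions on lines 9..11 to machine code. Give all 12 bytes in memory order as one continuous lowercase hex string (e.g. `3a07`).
9efffffc6740000067000000

line 9 (goto): pack op=0x9e:8|imm=-4:24 = 0x9efffffc; big→ 9e ff ff fc
line 10 (inc): pack op=0x67:8|rd=2:3|pad=0:21 = 0x67400000; big→ 67 40 00 00
line 11 (inc): pack op=0x67:8|rd=0:3|pad=0:21 = 0x67000000; big→ 67 00 00 00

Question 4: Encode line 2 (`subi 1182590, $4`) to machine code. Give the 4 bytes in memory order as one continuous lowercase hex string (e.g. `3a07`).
bd920b7e

L2: subi op=0xbd:8|rd=4:3|imm=1182590:21 ⇒ 0xbd920b7e ⇒ big bd 92 0b 7e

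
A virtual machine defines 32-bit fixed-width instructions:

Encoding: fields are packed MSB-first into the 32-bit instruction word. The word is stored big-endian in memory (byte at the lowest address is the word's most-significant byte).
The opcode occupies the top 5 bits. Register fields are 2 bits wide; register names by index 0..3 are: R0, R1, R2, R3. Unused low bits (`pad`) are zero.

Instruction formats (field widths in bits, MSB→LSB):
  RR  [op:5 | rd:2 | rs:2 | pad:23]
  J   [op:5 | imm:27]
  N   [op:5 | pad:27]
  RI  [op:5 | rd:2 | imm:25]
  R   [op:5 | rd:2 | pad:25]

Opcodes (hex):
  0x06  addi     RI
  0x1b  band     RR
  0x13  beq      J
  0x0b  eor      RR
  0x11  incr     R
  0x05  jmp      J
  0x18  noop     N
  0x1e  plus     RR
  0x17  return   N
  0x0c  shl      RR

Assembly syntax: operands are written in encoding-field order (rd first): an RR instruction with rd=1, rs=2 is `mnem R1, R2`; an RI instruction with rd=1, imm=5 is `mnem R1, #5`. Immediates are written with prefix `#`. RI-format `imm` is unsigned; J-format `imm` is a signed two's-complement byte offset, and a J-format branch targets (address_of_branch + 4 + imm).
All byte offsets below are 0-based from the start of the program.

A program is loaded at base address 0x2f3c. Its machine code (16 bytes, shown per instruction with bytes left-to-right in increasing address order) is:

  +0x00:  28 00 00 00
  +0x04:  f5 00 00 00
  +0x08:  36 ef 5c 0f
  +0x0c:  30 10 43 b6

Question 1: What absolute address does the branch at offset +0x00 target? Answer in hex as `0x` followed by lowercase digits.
[00] 28 00 00 00 → 0x28000000
  opcode bits[31:27]=0x5: jmp/J
  [26:0] imm=0 = #0
  target = base 0x2f3c + off 0x00 + 4 + imm 0 = 0x2f40

0x2f40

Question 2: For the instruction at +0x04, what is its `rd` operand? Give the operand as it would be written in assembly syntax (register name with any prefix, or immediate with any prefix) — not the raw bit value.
[04] f5 00 00 00 → 0xf5000000
  op=0xf5000000>>27=0x1e ⇒ plus (RR)
  [26:25] rd=2 = R2
  [24:23] rs=2 = R2

R2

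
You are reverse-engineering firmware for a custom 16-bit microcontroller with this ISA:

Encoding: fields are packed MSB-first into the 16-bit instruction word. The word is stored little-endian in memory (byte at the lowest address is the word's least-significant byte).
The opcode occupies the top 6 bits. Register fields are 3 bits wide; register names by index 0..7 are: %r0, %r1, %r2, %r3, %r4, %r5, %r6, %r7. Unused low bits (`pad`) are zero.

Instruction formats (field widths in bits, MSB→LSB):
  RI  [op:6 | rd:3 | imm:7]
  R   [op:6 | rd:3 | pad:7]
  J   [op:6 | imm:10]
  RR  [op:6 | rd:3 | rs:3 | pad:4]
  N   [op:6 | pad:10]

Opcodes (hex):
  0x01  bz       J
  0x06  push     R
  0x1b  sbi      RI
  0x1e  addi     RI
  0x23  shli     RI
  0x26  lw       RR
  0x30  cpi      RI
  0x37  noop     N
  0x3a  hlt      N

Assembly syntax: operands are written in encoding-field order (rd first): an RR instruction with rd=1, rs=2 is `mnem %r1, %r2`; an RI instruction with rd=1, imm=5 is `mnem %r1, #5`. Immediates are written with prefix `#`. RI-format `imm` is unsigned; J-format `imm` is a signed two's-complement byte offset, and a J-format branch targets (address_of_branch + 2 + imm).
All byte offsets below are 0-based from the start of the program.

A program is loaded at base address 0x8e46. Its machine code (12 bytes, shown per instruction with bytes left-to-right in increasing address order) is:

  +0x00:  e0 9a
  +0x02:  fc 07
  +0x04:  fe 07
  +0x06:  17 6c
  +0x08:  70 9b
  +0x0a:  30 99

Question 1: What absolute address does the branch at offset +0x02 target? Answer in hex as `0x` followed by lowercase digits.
0x8e46

[02] fc 07 → 0x07fc
  opcode bits[15:10]=0x1: bz/J
  imm@[9:0]=0x3fc (s10→-4) ⇒ #-4
  target = base 0x8e46 + off 0x02 + 2 + imm -4 = 0x8e46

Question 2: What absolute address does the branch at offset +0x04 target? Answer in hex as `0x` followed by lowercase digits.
[04] fe 07 → 0x07fe
  op=0x07fe>>10=0x1 ⇒ bz (J)
  imm@[9:0]=0x3fe (s10→-2) ⇒ #-2
  target = base 0x8e46 + off 0x04 + 2 + imm -2 = 0x8e4a

0x8e4a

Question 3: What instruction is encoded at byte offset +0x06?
sbi %r0, #23

[06] 17 6c → 0x6c17
  opcode bits[15:10]=0x1b: sbi/RI
  [9:7] rd=0 = %r0
  [6:0] imm=23 = #23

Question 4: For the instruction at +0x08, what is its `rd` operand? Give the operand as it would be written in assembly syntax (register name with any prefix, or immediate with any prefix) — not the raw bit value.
%r6

off 0x08: read 70 9b as little → 0x9b70
  op=0x9b70>>10=0x26 ⇒ lw (RR)
  rd: (w>>7)&0x7=0x6 → %r6
  rs: (w>>4)&0x7=0x7 → %r7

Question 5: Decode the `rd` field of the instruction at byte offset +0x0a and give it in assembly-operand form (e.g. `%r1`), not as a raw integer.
%r2

@+0a  little-endian(30 99) = 0x9930
  opcode bits[15:10]=0x26: lw/RR
  rd: (w>>7)&0x7=0x2 → %r2
  rs: (w>>4)&0x7=0x3 → %r3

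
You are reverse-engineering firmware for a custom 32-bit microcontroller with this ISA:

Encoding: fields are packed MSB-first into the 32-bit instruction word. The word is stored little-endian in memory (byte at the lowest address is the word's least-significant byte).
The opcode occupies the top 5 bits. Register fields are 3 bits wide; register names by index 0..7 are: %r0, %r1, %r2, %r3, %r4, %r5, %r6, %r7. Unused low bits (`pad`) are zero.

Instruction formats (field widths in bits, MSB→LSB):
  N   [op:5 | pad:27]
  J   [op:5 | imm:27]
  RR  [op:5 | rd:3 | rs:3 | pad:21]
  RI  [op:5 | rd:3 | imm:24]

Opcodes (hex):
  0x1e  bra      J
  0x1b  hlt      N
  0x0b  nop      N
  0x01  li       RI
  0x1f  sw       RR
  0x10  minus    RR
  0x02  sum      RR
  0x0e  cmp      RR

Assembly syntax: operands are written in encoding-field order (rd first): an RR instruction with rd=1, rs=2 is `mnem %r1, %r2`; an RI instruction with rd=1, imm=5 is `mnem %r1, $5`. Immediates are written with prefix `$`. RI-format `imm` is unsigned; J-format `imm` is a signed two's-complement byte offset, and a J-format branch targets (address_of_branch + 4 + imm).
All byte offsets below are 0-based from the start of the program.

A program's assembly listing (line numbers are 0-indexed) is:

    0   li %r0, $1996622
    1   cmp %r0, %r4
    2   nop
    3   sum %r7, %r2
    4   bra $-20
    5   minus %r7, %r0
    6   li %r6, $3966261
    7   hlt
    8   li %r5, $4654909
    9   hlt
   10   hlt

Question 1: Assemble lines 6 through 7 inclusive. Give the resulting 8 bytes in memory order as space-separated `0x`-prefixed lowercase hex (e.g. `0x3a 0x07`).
L6: li op=0x1:5|rd=6:3|imm=3966261:24 ⇒ 0x0e3c8535 ⇒ little 35 85 3c 0e
L7: hlt op=0x1b:5|pad=0:27 ⇒ 0xd8000000 ⇒ little 00 00 00 d8

0x35 0x85 0x3c 0x0e 0x00 0x00 0x00 0xd8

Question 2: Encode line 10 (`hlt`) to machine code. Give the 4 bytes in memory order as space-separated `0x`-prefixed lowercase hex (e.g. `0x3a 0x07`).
10. hlt fields op=0x1b:5|pad=0:27 → word d8000000h → 00 00 00 d8

0x00 0x00 0x00 0xd8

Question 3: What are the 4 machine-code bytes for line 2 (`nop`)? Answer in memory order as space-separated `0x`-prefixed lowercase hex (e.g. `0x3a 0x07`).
line 2 (nop): pack op=0xb:5|pad=0:27 = 0x58000000; little→ 00 00 00 58

0x00 0x00 0x00 0x58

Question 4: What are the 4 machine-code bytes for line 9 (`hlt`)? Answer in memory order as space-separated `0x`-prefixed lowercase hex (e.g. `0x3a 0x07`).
0x00 0x00 0x00 0xd8

9. hlt fields op=0x1b:5|pad=0:27 → word d8000000h → 00 00 00 d8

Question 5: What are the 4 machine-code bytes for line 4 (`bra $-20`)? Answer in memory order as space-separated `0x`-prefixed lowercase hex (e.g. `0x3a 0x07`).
0xec 0xff 0xff 0xf7

4. bra fields op=0x1e:5|imm=-20:27 → word f7ffffech → ec ff ff f7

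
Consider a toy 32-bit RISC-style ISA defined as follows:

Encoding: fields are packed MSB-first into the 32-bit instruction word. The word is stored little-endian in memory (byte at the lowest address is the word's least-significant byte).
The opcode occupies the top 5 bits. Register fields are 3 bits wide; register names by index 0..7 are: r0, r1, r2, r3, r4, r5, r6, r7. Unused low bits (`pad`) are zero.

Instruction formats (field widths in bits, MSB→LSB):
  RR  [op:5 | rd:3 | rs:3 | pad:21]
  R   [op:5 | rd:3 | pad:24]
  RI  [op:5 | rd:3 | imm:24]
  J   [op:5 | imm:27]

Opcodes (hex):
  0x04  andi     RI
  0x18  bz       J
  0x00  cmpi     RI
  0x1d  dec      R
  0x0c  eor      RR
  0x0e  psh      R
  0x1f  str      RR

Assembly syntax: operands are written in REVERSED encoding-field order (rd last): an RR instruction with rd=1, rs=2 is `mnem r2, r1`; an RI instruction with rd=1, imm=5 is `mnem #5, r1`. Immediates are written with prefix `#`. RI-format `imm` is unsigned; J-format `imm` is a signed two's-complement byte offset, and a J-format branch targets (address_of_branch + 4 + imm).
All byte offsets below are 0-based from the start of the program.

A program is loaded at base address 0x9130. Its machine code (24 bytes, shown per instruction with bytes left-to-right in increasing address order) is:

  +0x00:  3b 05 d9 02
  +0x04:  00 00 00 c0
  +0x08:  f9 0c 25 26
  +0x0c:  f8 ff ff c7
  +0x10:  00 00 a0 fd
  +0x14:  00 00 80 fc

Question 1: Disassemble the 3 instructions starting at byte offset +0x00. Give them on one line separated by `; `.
cmpi #14222651, r2; bz #0; andi #2428153, r6

@+00  little-endian(3b 05 d9 02) = 0x02d9053b
  opcode bits[31:27]=0x0: cmpi/RI
  [26:24] rd=2 = r2
  [23:0] imm=14222651 = #14222651
@+04  little-endian(00 00 00 c0) = 0xc0000000
  opcode bits[31:27]=0x18: bz/J
  [26:0] imm=0 = #0
@+08  little-endian(f9 0c 25 26) = 0x26250cf9
  opcode bits[31:27]=0x4: andi/RI
  [26:24] rd=6 = r6
  [23:0] imm=2428153 = #2428153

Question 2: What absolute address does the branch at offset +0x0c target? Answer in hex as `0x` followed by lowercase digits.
+0x0c: f8 ff ff c7 ⇒ word 0xc7fffff8 (little)
  op=0xc7fffff8>>27=0x18 ⇒ bz (J)
  [26:0] imm=134217720 (s27→-8) = #-8
  target = base 0x9130 + off 0x0c + 4 + imm -8 = 0x9138

0x9138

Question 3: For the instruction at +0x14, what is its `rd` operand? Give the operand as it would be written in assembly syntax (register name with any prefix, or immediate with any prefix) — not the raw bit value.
r4

+0x14: 00 00 80 fc ⇒ word 0xfc800000 (little)
  op=0xfc800000>>27=0x1f ⇒ str (RR)
  [26:24] rd=4 = r4
  [23:21] rs=4 = r4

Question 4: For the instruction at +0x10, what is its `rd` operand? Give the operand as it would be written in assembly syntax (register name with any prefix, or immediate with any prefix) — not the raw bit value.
r5

+0x10: 00 00 a0 fd ⇒ word 0xfda00000 (little)
  op=0xfda00000>>27=0x1f ⇒ str (RR)
  rd@[26:24]=0x5 ⇒ r5
  rs@[23:21]=0x5 ⇒ r5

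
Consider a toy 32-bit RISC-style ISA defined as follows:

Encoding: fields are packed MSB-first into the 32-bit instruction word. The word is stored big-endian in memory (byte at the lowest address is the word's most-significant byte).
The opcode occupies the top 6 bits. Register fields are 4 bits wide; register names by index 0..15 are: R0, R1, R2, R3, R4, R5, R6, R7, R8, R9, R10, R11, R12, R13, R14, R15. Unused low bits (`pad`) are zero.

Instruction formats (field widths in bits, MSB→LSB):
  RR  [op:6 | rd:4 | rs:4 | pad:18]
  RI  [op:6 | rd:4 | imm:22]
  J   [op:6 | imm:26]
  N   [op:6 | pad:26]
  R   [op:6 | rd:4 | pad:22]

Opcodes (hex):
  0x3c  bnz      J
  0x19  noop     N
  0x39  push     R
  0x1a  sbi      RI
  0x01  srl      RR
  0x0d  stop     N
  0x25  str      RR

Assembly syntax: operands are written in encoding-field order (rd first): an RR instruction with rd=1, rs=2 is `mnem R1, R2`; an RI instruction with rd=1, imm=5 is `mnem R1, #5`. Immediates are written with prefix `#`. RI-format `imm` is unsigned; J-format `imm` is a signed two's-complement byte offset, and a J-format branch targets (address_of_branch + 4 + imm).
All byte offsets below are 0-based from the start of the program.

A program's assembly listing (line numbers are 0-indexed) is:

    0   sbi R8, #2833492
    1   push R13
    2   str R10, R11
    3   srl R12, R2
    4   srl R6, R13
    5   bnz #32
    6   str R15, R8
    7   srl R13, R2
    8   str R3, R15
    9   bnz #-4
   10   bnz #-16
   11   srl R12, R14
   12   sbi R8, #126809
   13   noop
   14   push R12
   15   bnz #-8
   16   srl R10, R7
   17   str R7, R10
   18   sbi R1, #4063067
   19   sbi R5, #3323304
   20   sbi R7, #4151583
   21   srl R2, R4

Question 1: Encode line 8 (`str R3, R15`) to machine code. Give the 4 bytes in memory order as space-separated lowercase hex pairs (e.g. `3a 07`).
94 fc 00 00

line 8 (str): pack op=0x25:6|rd=3:4|rs=15:4|pad=0:18 = 0x94fc0000; big→ 94 fc 00 00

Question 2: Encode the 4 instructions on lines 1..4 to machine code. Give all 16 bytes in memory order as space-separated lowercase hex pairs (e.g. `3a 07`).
e7 40 00 00 96 ac 00 00 07 08 00 00 05 b4 00 00

L1: push op=0x39:6|rd=13:4|pad=0:22 ⇒ 0xe7400000 ⇒ big e7 40 00 00
L2: str op=0x25:6|rd=10:4|rs=11:4|pad=0:18 ⇒ 0x96ac0000 ⇒ big 96 ac 00 00
L3: srl op=0x1:6|rd=12:4|rs=2:4|pad=0:18 ⇒ 0x07080000 ⇒ big 07 08 00 00
L4: srl op=0x1:6|rd=6:4|rs=13:4|pad=0:18 ⇒ 0x05b40000 ⇒ big 05 b4 00 00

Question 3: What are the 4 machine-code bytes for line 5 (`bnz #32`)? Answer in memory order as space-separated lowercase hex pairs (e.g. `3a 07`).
line 5 (bnz): pack op=0x3c:6|imm=32:26 = 0xf0000020; big→ f0 00 00 20

f0 00 00 20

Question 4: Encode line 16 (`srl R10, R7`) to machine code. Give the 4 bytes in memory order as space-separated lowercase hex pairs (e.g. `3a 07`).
16. srl fields op=0x1:6|rd=10:4|rs=7:4|pad=0:18 → word 069c0000h → 06 9c 00 00

06 9c 00 00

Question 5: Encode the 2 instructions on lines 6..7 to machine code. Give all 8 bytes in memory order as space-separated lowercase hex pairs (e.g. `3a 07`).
L6: str op=0x25:6|rd=15:4|rs=8:4|pad=0:18 ⇒ 0x97e00000 ⇒ big 97 e0 00 00
L7: srl op=0x1:6|rd=13:4|rs=2:4|pad=0:18 ⇒ 0x07480000 ⇒ big 07 48 00 00

97 e0 00 00 07 48 00 00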